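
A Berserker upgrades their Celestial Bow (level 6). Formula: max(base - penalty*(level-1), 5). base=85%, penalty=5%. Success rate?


raw_rate = 85 - 5 * (6 - 1)
= 85 - 5 * 5
= 85 - 25
= 60
Apply floor: max(60, 5) = 60%

60%


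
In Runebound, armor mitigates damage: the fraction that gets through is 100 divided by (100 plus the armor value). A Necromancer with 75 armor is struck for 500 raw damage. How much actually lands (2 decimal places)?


actual = 500 * 100 / (100 + 75)
= 500 * 100 / 175
= 50000 / 175
= 285.71

285.71 damage


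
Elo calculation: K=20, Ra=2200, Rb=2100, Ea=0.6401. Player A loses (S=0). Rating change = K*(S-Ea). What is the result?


Elo update: delta = K * (S - Ea), where S = 0 (loses)
S - Ea = 0 - 0.6401 = -0.6401
Rating change = 20 * -0.6401
= -12.80

-12.80 rating points


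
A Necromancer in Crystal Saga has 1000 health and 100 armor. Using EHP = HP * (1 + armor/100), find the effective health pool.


EHP = 1000 * (1 + 100/100)
= 1000 * (1 + 1.0)
= 1000 * 2.0
= 2000.0

2000.0 EHP


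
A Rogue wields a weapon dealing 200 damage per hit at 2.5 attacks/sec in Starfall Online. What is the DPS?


DPS = damage * attack_speed
= 200 * 2.5
= 500.0

500.0 DPS


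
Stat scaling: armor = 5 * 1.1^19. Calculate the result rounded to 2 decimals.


value = base * growth^level
= 5 * 1.1^19
= 5 * 6.115909
= 30.58

30.58 armor


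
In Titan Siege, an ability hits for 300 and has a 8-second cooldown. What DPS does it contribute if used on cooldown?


DPS = damage / cooldown
= 300 / 8
= 37.50

37.50 DPS


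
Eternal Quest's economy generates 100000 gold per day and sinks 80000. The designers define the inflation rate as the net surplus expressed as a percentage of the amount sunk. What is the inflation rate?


Net gold = 100000 - 80000 = 20000
Inflation rate = net / sunk * 100 = 20000 / 80000 * 100
= 0.25 * 100
= 25.00%

25.00%


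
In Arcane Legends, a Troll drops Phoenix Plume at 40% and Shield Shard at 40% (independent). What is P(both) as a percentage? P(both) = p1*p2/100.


For independent events, P(both) = P(A) * P(B)
= 40% * 40%
= 1600 / 100 %
= 16.0%

16.0%


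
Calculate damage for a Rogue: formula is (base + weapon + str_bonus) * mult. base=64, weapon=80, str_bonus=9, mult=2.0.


Sum base + weapon + str = 64 + 80 + 9 = 153
Multiply by 2.0:
153 * 2.0 = 306.0

306.0 damage


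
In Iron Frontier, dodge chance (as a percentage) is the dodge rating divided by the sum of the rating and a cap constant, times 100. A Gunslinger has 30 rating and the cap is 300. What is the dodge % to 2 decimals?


dodge% = 30 / (30 + 300) * 100
= 30 / 330 * 100
= 0.090909 * 100
= 9.09%

9.09%


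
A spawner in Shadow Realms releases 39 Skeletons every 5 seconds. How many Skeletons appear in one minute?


Spawns per minute = count * (60 / interval)
= 39 * (60 / 5)
= 39 * 12.0
= 468.0

468.0 per minute


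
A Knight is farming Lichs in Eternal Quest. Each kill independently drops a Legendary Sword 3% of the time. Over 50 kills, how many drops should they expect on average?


Expected drops = kills * (drop_rate / 100)
= 50 * (3 / 100)
= 50 * 0.03
= 1.5

1.5 drops


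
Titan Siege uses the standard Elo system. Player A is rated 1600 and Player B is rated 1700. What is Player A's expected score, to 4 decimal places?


Elo expected score: Ea = 1/(1 + 10^((Rb-Ra)/400))
Rb - Ra = 1700 - 1600 = 100
(Rb-Ra)/400 = 100/400 = 0.25
10^0.25 = 1.778279
Ea = 1/(1 + 1.778279) = 1/2.778279 = 0.3599

0.3599


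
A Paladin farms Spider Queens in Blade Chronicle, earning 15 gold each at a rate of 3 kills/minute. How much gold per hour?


Gold per minute = 15 * 3 = 45
Gold per hour = 45 * 60 = 2700

2700 gold/hour


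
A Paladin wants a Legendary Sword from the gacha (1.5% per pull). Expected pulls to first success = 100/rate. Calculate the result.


Expected pulls for a geometric distribution = 1/p = 100 / rate%
= 100 / 1.5
= 66.67

66.67 pulls


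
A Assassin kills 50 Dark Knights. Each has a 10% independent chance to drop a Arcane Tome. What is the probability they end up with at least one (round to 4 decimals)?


P(at least one) = 1 - P(none) = 1 - (1-p)^n
p = 10/100 = 0.1
1 - p = 0.9
(1 - p)^50 = 0.9^50 = 0.005154
P(at least one) = 1 - 0.005154 = 0.9948

0.9948


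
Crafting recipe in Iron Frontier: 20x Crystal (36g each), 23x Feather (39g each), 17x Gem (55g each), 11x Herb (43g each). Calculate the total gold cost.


Cost breakdown:
  Crystal: 20 * 36 = 720
  Feather: 23 * 39 = 897
  Gem: 17 * 55 = 935
  Herb: 11 * 43 = 473
Total = 720 + 897 + 935 + 473 = 3025

3025 gold


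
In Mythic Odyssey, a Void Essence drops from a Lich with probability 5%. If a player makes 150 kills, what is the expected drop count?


Expected drops = kills * (drop_rate / 100)
= 150 * (5 / 100)
= 150 * 0.05
= 7.5

7.5 drops


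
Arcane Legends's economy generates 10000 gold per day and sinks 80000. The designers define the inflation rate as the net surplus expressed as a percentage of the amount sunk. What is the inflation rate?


Net gold = 10000 - 80000 = -70000
Inflation rate = net / sunk * 100 = -70000 / 80000 * 100
= -0.875 * 100
= -87.50%

-87.50%


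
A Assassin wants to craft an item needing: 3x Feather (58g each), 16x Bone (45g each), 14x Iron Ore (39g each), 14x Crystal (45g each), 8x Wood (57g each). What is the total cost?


Cost breakdown:
  Feather: 3 * 58 = 174
  Bone: 16 * 45 = 720
  Iron Ore: 14 * 39 = 546
  Crystal: 14 * 45 = 630
  Wood: 8 * 57 = 456
Total = 174 + 720 + 546 + 630 + 456 = 2526

2526 gold


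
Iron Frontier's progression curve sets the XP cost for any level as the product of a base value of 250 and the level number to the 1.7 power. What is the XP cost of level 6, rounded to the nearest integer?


XP = 250 * level^1.7
Substitute level = 6:
XP = 250 * 6^1.7
= 250 * 21.0309
= 5258

5258 XP


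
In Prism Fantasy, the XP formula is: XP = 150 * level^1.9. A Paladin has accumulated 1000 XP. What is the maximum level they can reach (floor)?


XP = 150 * level^1.9, so level = (XP / 150)^(1/1.9)
= (1000 / 150)^(1/1.9)
= 6.6667^0.5263
= 2.7142
Floor: level = 2

level 2


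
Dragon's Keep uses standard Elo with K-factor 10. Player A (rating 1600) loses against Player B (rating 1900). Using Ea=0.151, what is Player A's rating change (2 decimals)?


Elo update: delta = K * (S - Ea), where S = 0 (loses)
S - Ea = 0 - 0.151 = -0.151
Rating change = 10 * -0.151
= -1.51

-1.51 rating points


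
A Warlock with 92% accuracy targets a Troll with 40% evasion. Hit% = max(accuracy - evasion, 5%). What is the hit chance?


accuracy - evasion = 92 - 40 = 52
Apply floor: max(52, 5) = 52
Hit chance = 52%

52%


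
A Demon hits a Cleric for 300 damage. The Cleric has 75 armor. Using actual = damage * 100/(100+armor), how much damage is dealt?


actual = 300 * 100 / (100 + 75)
= 300 * 100 / 175
= 30000 / 175
= 171.43

171.43 damage


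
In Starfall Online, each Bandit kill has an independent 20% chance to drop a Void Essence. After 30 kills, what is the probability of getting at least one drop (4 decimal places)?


P(at least one) = 1 - P(none) = 1 - (1-p)^n
p = 20/100 = 0.2
1 - p = 0.8
(1 - p)^30 = 0.8^30 = 0.001238
P(at least one) = 1 - 0.001238 = 0.9988

0.9988


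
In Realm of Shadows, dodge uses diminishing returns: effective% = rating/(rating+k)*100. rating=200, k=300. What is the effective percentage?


effective% = rating / (rating + k) * 100
= 200 / (200 + 300) * 100
= 200 / 500 * 100
= 0.4 * 100
= 40.00%

40.00%


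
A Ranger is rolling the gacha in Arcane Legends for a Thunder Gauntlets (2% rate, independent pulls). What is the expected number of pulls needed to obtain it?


Expected pulls for a geometric distribution = 1/p = 100 / rate%
= 100 / 2
= 50.0

50.0 pulls


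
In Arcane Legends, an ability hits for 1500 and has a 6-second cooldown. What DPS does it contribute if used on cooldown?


DPS = damage / cooldown
= 1500 / 6
= 250.00

250.00 DPS


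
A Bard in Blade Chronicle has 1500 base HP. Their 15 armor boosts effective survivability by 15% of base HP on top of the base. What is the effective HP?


EHP = 1500 * (1 + 15/100)
= 1500 * (1 + 0.15)
= 1500 * 1.15
= 1725.0

1725.0 EHP


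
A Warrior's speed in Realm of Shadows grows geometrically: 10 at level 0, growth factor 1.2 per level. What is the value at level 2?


value = base * growth^level
= 10 * 1.2^2
= 10 * 1.44
= 14.40

14.40 speed


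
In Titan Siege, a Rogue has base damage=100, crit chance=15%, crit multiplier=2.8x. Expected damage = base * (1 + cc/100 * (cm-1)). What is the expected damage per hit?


E[dmg] = base * (1 + crit_chance * (crit_mult - 1))
cc as decimal = 15/100 = 0.15
cm - 1 = 2.8 - 1 = 1.8
Bonus factor = 0.15 * 1.8 = 0.27
Total multiplier = 1 + 0.27 = 1.27
Expected damage = 100 * 1.27 = 127.00

127.00 damage


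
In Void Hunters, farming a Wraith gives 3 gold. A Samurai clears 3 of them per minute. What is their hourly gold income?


Gold per minute = 3 * 3 = 9
Gold per hour = 9 * 60 = 540

540 gold/hour


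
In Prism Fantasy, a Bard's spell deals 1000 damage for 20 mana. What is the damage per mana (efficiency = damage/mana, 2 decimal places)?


Efficiency = damage / mana
= 1000 / 20
= 50.00

50.00 dmg/mana


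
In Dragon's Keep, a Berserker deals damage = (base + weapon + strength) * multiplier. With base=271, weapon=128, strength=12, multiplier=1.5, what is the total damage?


Sum base + weapon + str = 271 + 128 + 12 = 411
Multiply by 1.5:
411 * 1.5 = 616.5

616.5 damage


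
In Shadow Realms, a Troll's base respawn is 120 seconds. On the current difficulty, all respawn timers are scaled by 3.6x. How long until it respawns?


Respawn time = base * multiplier
= 120 * 3.6
= 432.0 seconds

432.0 seconds


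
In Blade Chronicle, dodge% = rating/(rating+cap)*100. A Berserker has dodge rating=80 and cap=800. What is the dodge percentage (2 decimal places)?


dodge% = 80 / (80 + 800) * 100
= 80 / 880 * 100
= 0.090909 * 100
= 9.09%

9.09%


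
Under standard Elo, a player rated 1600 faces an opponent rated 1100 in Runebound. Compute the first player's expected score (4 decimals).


Elo expected score: Ea = 1/(1 + 10^((Rb-Ra)/400))
Rb - Ra = 1100 - 1600 = -500
(Rb-Ra)/400 = -500/400 = -1.25
10^-1.25 = 0.056234
Ea = 1/(1 + 0.056234) = 1/1.056234 = 0.9468

0.9468


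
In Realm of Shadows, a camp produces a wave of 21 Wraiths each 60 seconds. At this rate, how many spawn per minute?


Spawns per minute = count * (60 / interval)
= 21 * (60 / 60)
= 21 * 1.0
= 21.0

21.0 per minute


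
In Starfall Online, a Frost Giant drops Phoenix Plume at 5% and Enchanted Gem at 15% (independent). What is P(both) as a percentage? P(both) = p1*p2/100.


For independent events, P(both) = P(A) * P(B)
= 5% * 15%
= 75 / 100 %
= 0.75%

0.75%


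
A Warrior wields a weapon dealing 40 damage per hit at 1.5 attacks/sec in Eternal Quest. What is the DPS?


DPS = damage * attack_speed
= 40 * 1.5
= 60.0

60.0 DPS


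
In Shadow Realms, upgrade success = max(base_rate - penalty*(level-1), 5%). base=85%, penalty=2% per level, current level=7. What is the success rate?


raw_rate = 85 - 2 * (7 - 1)
= 85 - 2 * 6
= 85 - 12
= 73
Apply floor: max(73, 5) = 73%

73%


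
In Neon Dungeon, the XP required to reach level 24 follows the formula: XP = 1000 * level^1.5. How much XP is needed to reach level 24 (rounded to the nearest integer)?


XP = 1000 * level^1.5
Substitute level = 24:
XP = 1000 * 24^1.5
= 1000 * 117.5755
= 117576

117576 XP


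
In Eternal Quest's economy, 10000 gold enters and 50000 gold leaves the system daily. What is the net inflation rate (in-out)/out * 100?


Net gold = 10000 - 50000 = -40000
Inflation rate = net / sunk * 100 = -40000 / 50000 * 100
= -0.8 * 100
= -80.00%

-80.00%


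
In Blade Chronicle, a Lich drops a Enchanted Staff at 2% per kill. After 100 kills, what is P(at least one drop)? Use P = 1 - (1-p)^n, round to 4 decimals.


P(at least one) = 1 - P(none) = 1 - (1-p)^n
p = 2/100 = 0.02
1 - p = 0.98
(1 - p)^100 = 0.98^100 = 0.132620
P(at least one) = 1 - 0.132620 = 0.8674

0.8674


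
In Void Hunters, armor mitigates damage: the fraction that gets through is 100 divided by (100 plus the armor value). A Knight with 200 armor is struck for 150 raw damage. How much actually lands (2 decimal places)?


actual = 150 * 100 / (100 + 200)
= 150 * 100 / 300
= 15000 / 300
= 50.00

50.00 damage


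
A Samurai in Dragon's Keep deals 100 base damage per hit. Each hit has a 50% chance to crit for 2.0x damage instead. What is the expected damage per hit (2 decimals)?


E[dmg] = base * (1 + crit_chance * (crit_mult - 1))
cc as decimal = 50/100 = 0.5
cm - 1 = 2.0 - 1 = 1.0
Bonus factor = 0.5 * 1.0 = 0.5
Total multiplier = 1 + 0.5 = 1.5
Expected damage = 100 * 1.5 = 150.00

150.00 damage


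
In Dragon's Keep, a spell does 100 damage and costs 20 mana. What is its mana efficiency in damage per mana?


Efficiency = damage / mana
= 100 / 20
= 5.00

5.00 dmg/mana


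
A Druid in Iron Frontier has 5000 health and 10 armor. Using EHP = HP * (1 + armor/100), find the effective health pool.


EHP = 5000 * (1 + 10/100)
= 5000 * (1 + 0.1)
= 5000 * 1.1
= 5500.0

5500.0 EHP


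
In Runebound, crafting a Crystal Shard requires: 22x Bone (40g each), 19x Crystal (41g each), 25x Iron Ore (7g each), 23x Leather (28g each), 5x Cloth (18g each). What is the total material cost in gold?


Cost breakdown:
  Bone: 22 * 40 = 880
  Crystal: 19 * 41 = 779
  Iron Ore: 25 * 7 = 175
  Leather: 23 * 28 = 644
  Cloth: 5 * 18 = 90
Total = 880 + 779 + 175 + 644 + 90 = 2568

2568 gold


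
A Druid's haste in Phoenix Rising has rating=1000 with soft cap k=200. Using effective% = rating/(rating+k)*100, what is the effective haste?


effective% = rating / (rating + k) * 100
= 1000 / (1000 + 200) * 100
= 1000 / 1200 * 100
= 0.833333 * 100
= 83.33%

83.33%


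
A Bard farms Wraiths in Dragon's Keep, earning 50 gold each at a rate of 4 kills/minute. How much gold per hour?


Gold per minute = 50 * 4 = 200
Gold per hour = 200 * 60 = 12000

12000 gold/hour


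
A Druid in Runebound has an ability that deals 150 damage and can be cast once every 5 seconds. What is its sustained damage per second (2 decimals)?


DPS = damage / cooldown
= 150 / 5
= 30.00

30.00 DPS


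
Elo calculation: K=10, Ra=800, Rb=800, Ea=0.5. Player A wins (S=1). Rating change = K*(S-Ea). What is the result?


Elo update: delta = K * (S - Ea), where S = 1 (wins)
S - Ea = 1 - 0.5 = 0.5
Rating change = 10 * 0.5
= 5.00

5.00 rating points


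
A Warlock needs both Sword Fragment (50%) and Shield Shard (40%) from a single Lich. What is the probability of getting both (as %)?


For independent events, P(both) = P(A) * P(B)
= 50% * 40%
= 2000 / 100 %
= 20.0%

20.0%


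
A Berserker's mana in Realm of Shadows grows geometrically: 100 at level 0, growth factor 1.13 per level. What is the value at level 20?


value = base * growth^level
= 100 * 1.13^20
= 100 * 11.523088
= 1152.31

1152.31 mana


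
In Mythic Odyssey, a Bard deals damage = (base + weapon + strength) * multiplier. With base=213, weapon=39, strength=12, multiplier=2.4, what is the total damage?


Sum base + weapon + str = 213 + 39 + 12 = 264
Multiply by 2.4:
264 * 2.4 = 633.6

633.6 damage


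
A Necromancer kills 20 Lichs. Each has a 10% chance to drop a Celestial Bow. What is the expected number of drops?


Expected drops = kills * (drop_rate / 100)
= 20 * (10 / 100)
= 20 * 0.1
= 2.0

2.0 drops


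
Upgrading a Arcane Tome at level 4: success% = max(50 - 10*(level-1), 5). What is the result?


raw_rate = 50 - 10 * (4 - 1)
= 50 - 10 * 3
= 50 - 30
= 20
Apply floor: max(20, 5) = 20%

20%


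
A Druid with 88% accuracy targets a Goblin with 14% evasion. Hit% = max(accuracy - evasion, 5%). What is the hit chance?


accuracy - evasion = 88 - 14 = 74
Apply floor: max(74, 5) = 74
Hit chance = 74%

74%


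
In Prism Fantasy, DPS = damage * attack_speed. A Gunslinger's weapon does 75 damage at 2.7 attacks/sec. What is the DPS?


DPS = damage * attack_speed
= 75 * 2.7
= 202.5

202.5 DPS


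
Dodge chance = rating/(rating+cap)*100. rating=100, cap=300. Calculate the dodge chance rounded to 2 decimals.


dodge% = 100 / (100 + 300) * 100
= 100 / 400 * 100
= 0.25 * 100
= 25.00%

25.00%


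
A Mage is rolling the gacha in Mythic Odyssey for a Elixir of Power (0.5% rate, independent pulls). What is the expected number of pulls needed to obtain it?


Expected pulls for a geometric distribution = 1/p = 100 / rate%
= 100 / 0.5
= 200.0

200.0 pulls


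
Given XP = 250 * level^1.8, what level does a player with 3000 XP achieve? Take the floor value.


XP = 250 * level^1.8, so level = (XP / 250)^(1/1.8)
= (3000 / 250)^(1/1.8)
= 12.0^0.5556
= 3.9769
Floor: level = 3

level 3


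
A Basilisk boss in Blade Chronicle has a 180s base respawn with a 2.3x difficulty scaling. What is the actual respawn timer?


Respawn time = base * multiplier
= 180 * 2.3
= 414.0 seconds

414.0 seconds


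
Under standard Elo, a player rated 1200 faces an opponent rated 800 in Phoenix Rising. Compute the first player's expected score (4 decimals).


Elo expected score: Ea = 1/(1 + 10^((Rb-Ra)/400))
Rb - Ra = 800 - 1200 = -400
(Rb-Ra)/400 = -400/400 = -1.0
10^-1.0 = 0.1
Ea = 1/(1 + 0.1) = 1/1.1 = 0.9091

0.9091


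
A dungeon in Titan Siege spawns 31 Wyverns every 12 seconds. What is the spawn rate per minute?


Spawns per minute = count * (60 / interval)
= 31 * (60 / 12)
= 31 * 5.0
= 155.0

155.0 per minute


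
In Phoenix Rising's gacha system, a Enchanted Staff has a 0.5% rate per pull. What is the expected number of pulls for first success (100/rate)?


Expected pulls for a geometric distribution = 1/p = 100 / rate%
= 100 / 0.5
= 200.0

200.0 pulls


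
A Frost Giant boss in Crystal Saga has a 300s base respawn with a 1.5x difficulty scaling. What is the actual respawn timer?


Respawn time = base * multiplier
= 300 * 1.5
= 450.0 seconds

450.0 seconds


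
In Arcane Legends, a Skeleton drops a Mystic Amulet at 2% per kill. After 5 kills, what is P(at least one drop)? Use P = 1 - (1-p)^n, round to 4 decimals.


P(at least one) = 1 - P(none) = 1 - (1-p)^n
p = 2/100 = 0.02
1 - p = 0.98
(1 - p)^5 = 0.98^5 = 0.903921
P(at least one) = 1 - 0.903921 = 0.0961

0.0961


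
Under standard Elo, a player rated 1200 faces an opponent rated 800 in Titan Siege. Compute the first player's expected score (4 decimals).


Elo expected score: Ea = 1/(1 + 10^((Rb-Ra)/400))
Rb - Ra = 800 - 1200 = -400
(Rb-Ra)/400 = -400/400 = -1.0
10^-1.0 = 0.1
Ea = 1/(1 + 0.1) = 1/1.1 = 0.9091

0.9091


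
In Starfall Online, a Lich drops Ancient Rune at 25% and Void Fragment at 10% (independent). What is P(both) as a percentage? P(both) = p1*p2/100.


For independent events, P(both) = P(A) * P(B)
= 25% * 10%
= 250 / 100 %
= 2.5%

2.5%


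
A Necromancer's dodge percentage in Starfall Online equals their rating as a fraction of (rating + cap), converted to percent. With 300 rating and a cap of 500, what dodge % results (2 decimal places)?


dodge% = 300 / (300 + 500) * 100
= 300 / 800 * 100
= 0.375 * 100
= 37.50%

37.50%


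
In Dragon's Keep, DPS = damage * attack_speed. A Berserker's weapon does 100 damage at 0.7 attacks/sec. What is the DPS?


DPS = damage * attack_speed
= 100 * 0.7
= 70.0

70.0 DPS


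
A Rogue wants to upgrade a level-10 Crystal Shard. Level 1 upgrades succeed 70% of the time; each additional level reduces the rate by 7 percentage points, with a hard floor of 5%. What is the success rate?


raw_rate = 70 - 7 * (10 - 1)
= 70 - 7 * 9
= 70 - 63
= 7
Apply floor: max(7, 5) = 7%

7%


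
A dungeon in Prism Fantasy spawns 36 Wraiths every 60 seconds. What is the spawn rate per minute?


Spawns per minute = count * (60 / interval)
= 36 * (60 / 60)
= 36 * 1.0
= 36.0

36.0 per minute


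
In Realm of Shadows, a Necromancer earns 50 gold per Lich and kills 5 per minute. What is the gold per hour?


Gold per minute = 50 * 5 = 250
Gold per hour = 250 * 60 = 15000

15000 gold/hour


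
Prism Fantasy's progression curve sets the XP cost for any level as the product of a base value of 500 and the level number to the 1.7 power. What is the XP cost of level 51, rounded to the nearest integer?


XP = 500 * level^1.7
Substitute level = 51:
XP = 500 * 51^1.7
= 500 * 799.5936
= 399797

399797 XP


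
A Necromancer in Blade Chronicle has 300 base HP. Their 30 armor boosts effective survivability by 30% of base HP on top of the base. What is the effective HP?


EHP = 300 * (1 + 30/100)
= 300 * (1 + 0.3)
= 300 * 1.3
= 390.0

390.0 EHP


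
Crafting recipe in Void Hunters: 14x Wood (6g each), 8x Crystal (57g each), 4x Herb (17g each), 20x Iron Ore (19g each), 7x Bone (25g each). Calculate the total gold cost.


Cost breakdown:
  Wood: 14 * 6 = 84
  Crystal: 8 * 57 = 456
  Herb: 4 * 17 = 68
  Iron Ore: 20 * 19 = 380
  Bone: 7 * 25 = 175
Total = 84 + 456 + 68 + 380 + 175 = 1163

1163 gold


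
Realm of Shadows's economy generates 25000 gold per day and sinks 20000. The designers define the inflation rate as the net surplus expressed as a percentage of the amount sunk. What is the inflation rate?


Net gold = 25000 - 20000 = 5000
Inflation rate = net / sunk * 100 = 5000 / 20000 * 100
= 0.25 * 100
= 25.00%

25.00%


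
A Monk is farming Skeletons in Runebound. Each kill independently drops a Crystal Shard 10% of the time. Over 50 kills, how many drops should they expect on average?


Expected drops = kills * (drop_rate / 100)
= 50 * (10 / 100)
= 50 * 0.1
= 5.0

5.0 drops


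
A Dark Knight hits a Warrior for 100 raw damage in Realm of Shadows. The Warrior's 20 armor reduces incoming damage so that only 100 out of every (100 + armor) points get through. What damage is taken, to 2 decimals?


actual = 100 * 100 / (100 + 20)
= 100 * 100 / 120
= 10000 / 120
= 83.33

83.33 damage


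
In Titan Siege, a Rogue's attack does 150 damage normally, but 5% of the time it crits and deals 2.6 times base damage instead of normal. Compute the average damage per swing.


E[dmg] = base * (1 + crit_chance * (crit_mult - 1))
cc as decimal = 5/100 = 0.05
cm - 1 = 2.6 - 1 = 1.6
Bonus factor = 0.05 * 1.6 = 0.08
Total multiplier = 1 + 0.08 = 1.08
Expected damage = 150 * 1.08 = 162.00

162.00 damage


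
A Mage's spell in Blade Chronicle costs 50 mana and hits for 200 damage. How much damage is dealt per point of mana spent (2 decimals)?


Efficiency = damage / mana
= 200 / 50
= 4.00

4.00 dmg/mana


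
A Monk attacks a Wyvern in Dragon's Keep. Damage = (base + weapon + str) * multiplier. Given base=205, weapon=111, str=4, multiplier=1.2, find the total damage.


Sum base + weapon + str = 205 + 111 + 4 = 320
Multiply by 1.2:
320 * 1.2 = 384.0

384.0 damage


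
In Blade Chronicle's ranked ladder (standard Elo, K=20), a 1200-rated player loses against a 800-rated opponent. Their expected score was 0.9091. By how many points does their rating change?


Elo update: delta = K * (S - Ea), where S = 0 (loses)
S - Ea = 0 - 0.9091 = -0.9091
Rating change = 20 * -0.9091
= -18.18

-18.18 rating points


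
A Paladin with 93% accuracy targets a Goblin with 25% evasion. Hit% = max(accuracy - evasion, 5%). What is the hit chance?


accuracy - evasion = 93 - 25 = 68
Apply floor: max(68, 5) = 68
Hit chance = 68%

68%


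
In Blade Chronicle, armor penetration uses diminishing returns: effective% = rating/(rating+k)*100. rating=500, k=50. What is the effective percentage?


effective% = rating / (rating + k) * 100
= 500 / (500 + 50) * 100
= 500 / 550 * 100
= 0.909091 * 100
= 90.91%

90.91%


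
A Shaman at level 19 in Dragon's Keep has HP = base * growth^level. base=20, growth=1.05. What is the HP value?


value = base * growth^level
= 20 * 1.05^19
= 20 * 2.52695
= 50.54

50.54 HP


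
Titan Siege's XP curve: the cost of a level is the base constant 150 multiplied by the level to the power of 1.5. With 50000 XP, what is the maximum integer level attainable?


XP = 150 * level^1.5, so level = (XP / 150)^(1/1.5)
= (50000 / 150)^(1/1.5)
= 333.3333^0.6667
= 48.075
Floor: level = 48

level 48


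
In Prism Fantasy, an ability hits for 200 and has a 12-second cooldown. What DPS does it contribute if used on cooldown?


DPS = damage / cooldown
= 200 / 12
= 16.67

16.67 DPS


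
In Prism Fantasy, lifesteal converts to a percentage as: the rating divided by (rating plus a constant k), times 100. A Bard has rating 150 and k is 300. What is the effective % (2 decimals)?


effective% = rating / (rating + k) * 100
= 150 / (150 + 300) * 100
= 150 / 450 * 100
= 0.333333 * 100
= 33.33%

33.33%


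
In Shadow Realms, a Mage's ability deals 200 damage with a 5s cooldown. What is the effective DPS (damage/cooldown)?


DPS = damage / cooldown
= 200 / 5
= 40.00

40.00 DPS


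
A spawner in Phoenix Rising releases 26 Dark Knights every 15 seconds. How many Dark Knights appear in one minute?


Spawns per minute = count * (60 / interval)
= 26 * (60 / 15)
= 26 * 4.0
= 104.0

104.0 per minute


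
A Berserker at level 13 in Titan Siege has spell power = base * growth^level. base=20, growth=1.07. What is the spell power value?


value = base * growth^level
= 20 * 1.07^13
= 20 * 2.409845
= 48.20

48.20 spell power


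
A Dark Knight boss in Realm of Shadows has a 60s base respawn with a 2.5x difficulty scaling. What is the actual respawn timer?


Respawn time = base * multiplier
= 60 * 2.5
= 150.0 seconds

150.0 seconds


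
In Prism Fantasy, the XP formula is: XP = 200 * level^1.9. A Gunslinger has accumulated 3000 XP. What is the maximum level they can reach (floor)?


XP = 200 * level^1.9, so level = (XP / 200)^(1/1.9)
= (3000 / 200)^(1/1.9)
= 15.0^0.5263
= 4.1591
Floor: level = 4

level 4


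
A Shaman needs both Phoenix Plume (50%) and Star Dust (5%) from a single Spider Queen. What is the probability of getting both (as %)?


For independent events, P(both) = P(A) * P(B)
= 50% * 5%
= 250 / 100 %
= 2.5%

2.5%


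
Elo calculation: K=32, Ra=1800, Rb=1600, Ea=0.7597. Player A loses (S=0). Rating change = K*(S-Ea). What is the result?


Elo update: delta = K * (S - Ea), where S = 0 (loses)
S - Ea = 0 - 0.7597 = -0.7597
Rating change = 32 * -0.7597
= -24.31

-24.31 rating points


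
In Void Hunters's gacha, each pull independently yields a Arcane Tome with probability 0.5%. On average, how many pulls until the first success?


Expected pulls for a geometric distribution = 1/p = 100 / rate%
= 100 / 0.5
= 200.0

200.0 pulls


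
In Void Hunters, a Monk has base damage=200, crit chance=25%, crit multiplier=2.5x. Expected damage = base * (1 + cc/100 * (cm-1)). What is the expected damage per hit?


E[dmg] = base * (1 + crit_chance * (crit_mult - 1))
cc as decimal = 25/100 = 0.25
cm - 1 = 2.5 - 1 = 1.5
Bonus factor = 0.25 * 1.5 = 0.375
Total multiplier = 1 + 0.375 = 1.375
Expected damage = 200 * 1.375 = 275.00

275.00 damage


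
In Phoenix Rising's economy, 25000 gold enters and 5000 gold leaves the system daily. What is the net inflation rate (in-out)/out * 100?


Net gold = 25000 - 5000 = 20000
Inflation rate = net / sunk * 100 = 20000 / 5000 * 100
= 4.0 * 100
= 400.00%

400.00%


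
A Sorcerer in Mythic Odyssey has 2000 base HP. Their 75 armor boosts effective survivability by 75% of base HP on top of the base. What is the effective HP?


EHP = 2000 * (1 + 75/100)
= 2000 * (1 + 0.75)
= 2000 * 1.75
= 3500.0

3500.0 EHP


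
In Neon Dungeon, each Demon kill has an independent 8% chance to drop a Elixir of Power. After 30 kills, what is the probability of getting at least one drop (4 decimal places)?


P(at least one) = 1 - P(none) = 1 - (1-p)^n
p = 8/100 = 0.08
1 - p = 0.92
(1 - p)^30 = 0.92^30 = 0.081966
P(at least one) = 1 - 0.081966 = 0.9180

0.9180


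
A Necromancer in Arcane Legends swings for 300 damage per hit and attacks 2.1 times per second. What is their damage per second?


DPS = damage * attack_speed
= 300 * 2.1
= 630.0

630.0 DPS


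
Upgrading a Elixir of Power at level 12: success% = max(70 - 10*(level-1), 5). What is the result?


raw_rate = 70 - 10 * (12 - 1)
= 70 - 10 * 11
= 70 - 110
= -40
Apply floor: max(-40, 5) = 5%

5%


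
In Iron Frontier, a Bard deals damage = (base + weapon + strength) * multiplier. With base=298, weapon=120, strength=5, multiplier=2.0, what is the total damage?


Sum base + weapon + str = 298 + 120 + 5 = 423
Multiply by 2.0:
423 * 2.0 = 846.0

846.0 damage


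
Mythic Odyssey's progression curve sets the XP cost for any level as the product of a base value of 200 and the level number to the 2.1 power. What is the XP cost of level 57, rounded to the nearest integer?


XP = 200 * level^2.1
Substitute level = 57:
XP = 200 * 57^2.1
= 200 * 4867.8501
= 973570

973570 XP


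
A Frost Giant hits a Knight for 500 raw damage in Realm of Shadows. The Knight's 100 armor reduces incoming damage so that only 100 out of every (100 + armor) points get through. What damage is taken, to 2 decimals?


actual = 500 * 100 / (100 + 100)
= 500 * 100 / 200
= 50000 / 200
= 250.00

250.00 damage


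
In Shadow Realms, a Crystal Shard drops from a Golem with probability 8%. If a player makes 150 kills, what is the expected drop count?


Expected drops = kills * (drop_rate / 100)
= 150 * (8 / 100)
= 150 * 0.08
= 12.0

12.0 drops


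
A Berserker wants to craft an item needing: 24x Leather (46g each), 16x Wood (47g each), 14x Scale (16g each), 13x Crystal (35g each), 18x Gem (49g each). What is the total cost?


Cost breakdown:
  Leather: 24 * 46 = 1104
  Wood: 16 * 47 = 752
  Scale: 14 * 16 = 224
  Crystal: 13 * 35 = 455
  Gem: 18 * 49 = 882
Total = 1104 + 752 + 224 + 455 + 882 = 3417

3417 gold


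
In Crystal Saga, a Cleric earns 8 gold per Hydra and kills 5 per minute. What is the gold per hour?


Gold per minute = 8 * 5 = 40
Gold per hour = 40 * 60 = 2400

2400 gold/hour


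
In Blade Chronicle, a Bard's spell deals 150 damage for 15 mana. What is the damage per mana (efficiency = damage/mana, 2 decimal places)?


Efficiency = damage / mana
= 150 / 15
= 10.00

10.00 dmg/mana


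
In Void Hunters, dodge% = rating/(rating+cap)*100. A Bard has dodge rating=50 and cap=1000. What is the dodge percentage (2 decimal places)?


dodge% = 50 / (50 + 1000) * 100
= 50 / 1050 * 100
= 0.047619 * 100
= 4.76%

4.76%


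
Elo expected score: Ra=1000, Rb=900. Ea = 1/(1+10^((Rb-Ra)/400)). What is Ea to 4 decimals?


Elo expected score: Ea = 1/(1 + 10^((Rb-Ra)/400))
Rb - Ra = 900 - 1000 = -100
(Rb-Ra)/400 = -100/400 = -0.25
10^-0.25 = 0.562341
Ea = 1/(1 + 0.562341) = 1/1.562341 = 0.6401

0.6401


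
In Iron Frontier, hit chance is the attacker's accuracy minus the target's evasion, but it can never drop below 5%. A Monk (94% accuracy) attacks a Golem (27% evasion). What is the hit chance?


accuracy - evasion = 94 - 27 = 67
Apply floor: max(67, 5) = 67
Hit chance = 67%

67%


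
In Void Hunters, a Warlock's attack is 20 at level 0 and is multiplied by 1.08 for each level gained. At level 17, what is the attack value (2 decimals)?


value = base * growth^level
= 20 * 1.08^17
= 20 * 3.700018
= 74.00

74.00 attack


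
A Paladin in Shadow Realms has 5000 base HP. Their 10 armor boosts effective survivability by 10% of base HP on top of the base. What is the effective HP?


EHP = 5000 * (1 + 10/100)
= 5000 * (1 + 0.1)
= 5000 * 1.1
= 5500.0

5500.0 EHP


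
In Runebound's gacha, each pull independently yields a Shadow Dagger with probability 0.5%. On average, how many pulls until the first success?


Expected pulls for a geometric distribution = 1/p = 100 / rate%
= 100 / 0.5
= 200.0

200.0 pulls


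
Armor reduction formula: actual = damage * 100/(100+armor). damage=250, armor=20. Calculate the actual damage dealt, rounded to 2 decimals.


actual = 250 * 100 / (100 + 20)
= 250 * 100 / 120
= 25000 / 120
= 208.33

208.33 damage


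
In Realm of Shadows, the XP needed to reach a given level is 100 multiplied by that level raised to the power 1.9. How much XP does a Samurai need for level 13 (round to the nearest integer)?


XP = 100 * level^1.9
Substitute level = 13:
XP = 100 * 13^1.9
= 100 * 130.7653
= 13077

13077 XP


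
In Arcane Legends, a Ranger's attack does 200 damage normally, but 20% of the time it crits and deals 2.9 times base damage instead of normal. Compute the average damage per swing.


E[dmg] = base * (1 + crit_chance * (crit_mult - 1))
cc as decimal = 20/100 = 0.2
cm - 1 = 2.9 - 1 = 1.9
Bonus factor = 0.2 * 1.9 = 0.38
Total multiplier = 1 + 0.38 = 1.38
Expected damage = 200 * 1.38 = 276.00

276.00 damage


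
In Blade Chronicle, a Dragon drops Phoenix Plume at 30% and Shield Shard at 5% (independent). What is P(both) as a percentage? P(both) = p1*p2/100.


For independent events, P(both) = P(A) * P(B)
= 30% * 5%
= 150 / 100 %
= 1.5%

1.5%


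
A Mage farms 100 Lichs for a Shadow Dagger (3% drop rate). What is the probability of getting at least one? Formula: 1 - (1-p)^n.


P(at least one) = 1 - P(none) = 1 - (1-p)^n
p = 3/100 = 0.03
1 - p = 0.97
(1 - p)^100 = 0.97^100 = 0.047553
P(at least one) = 1 - 0.047553 = 0.9524

0.9524


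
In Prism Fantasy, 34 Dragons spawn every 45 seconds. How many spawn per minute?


Spawns per minute = count * (60 / interval)
= 34 * (60 / 45)
= 34 * 1.3333
= 45.33

45.33 per minute


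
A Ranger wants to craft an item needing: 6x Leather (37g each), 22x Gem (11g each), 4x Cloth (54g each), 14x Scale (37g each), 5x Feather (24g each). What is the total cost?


Cost breakdown:
  Leather: 6 * 37 = 222
  Gem: 22 * 11 = 242
  Cloth: 4 * 54 = 216
  Scale: 14 * 37 = 518
  Feather: 5 * 24 = 120
Total = 222 + 242 + 216 + 518 + 120 = 1318

1318 gold


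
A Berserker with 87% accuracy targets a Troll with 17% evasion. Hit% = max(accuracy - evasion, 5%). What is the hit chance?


accuracy - evasion = 87 - 17 = 70
Apply floor: max(70, 5) = 70
Hit chance = 70%

70%


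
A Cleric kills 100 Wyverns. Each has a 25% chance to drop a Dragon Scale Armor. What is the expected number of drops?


Expected drops = kills * (drop_rate / 100)
= 100 * (25 / 100)
= 100 * 0.25
= 25.0

25.0 drops


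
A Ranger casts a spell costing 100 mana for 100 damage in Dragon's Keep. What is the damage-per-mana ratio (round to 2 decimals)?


Efficiency = damage / mana
= 100 / 100
= 1.00

1.00 dmg/mana


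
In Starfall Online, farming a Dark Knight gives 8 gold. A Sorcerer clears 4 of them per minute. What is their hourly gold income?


Gold per minute = 8 * 4 = 32
Gold per hour = 32 * 60 = 1920

1920 gold/hour


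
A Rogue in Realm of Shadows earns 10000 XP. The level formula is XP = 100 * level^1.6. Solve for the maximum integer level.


XP = 100 * level^1.6, so level = (XP / 100)^(1/1.6)
= (10000 / 100)^(1/1.6)
= 100.0^0.625
= 17.7828
Floor: level = 17

level 17


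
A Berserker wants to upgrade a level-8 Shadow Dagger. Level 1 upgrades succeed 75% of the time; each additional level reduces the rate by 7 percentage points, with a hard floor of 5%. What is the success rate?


raw_rate = 75 - 7 * (8 - 1)
= 75 - 7 * 7
= 75 - 49
= 26
Apply floor: max(26, 5) = 26%

26%


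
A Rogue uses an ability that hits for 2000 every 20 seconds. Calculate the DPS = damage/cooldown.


DPS = damage / cooldown
= 2000 / 20
= 100.00

100.00 DPS


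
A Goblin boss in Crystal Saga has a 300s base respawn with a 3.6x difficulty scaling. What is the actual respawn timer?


Respawn time = base * multiplier
= 300 * 3.6
= 1080.0 seconds

1080.0 seconds


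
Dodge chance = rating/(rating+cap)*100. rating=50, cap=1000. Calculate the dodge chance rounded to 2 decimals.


dodge% = 50 / (50 + 1000) * 100
= 50 / 1050 * 100
= 0.047619 * 100
= 4.76%

4.76%


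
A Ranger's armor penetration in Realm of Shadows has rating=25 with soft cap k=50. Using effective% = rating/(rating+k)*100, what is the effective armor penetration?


effective% = rating / (rating + k) * 100
= 25 / (25 + 50) * 100
= 25 / 75 * 100
= 0.333333 * 100
= 33.33%

33.33%


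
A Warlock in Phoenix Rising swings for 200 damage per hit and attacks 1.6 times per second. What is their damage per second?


DPS = damage * attack_speed
= 200 * 1.6
= 320.0

320.0 DPS


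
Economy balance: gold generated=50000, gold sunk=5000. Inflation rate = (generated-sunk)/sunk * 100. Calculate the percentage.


Net gold = 50000 - 5000 = 45000
Inflation rate = net / sunk * 100 = 45000 / 5000 * 100
= 9.0 * 100
= 900.00%

900.00%


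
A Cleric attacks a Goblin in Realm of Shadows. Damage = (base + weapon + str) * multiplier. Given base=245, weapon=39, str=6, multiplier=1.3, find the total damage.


Sum base + weapon + str = 245 + 39 + 6 = 290
Multiply by 1.3:
290 * 1.3 = 377.0

377.0 damage


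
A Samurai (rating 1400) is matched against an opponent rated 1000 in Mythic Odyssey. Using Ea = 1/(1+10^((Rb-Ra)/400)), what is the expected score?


Elo expected score: Ea = 1/(1 + 10^((Rb-Ra)/400))
Rb - Ra = 1000 - 1400 = -400
(Rb-Ra)/400 = -400/400 = -1.0
10^-1.0 = 0.1
Ea = 1/(1 + 0.1) = 1/1.1 = 0.9091

0.9091


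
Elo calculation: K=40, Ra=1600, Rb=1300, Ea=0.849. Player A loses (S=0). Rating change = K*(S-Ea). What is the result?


Elo update: delta = K * (S - Ea), where S = 0 (loses)
S - Ea = 0 - 0.849 = -0.849
Rating change = 40 * -0.849
= -33.96

-33.96 rating points


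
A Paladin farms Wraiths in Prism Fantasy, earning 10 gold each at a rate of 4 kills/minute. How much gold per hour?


Gold per minute = 10 * 4 = 40
Gold per hour = 40 * 60 = 2400

2400 gold/hour


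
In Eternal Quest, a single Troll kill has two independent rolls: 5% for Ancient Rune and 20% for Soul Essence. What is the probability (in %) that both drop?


For independent events, P(both) = P(A) * P(B)
= 5% * 20%
= 100 / 100 %
= 1.0%

1.0%


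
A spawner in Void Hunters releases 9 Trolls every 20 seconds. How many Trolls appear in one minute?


Spawns per minute = count * (60 / interval)
= 9 * (60 / 20)
= 9 * 3.0
= 27.0

27.0 per minute


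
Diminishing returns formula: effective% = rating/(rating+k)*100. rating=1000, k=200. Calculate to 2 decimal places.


effective% = rating / (rating + k) * 100
= 1000 / (1000 + 200) * 100
= 1000 / 1200 * 100
= 0.833333 * 100
= 83.33%

83.33%


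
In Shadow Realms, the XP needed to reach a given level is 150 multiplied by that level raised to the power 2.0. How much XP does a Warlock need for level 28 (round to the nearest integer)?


XP = 150 * level^2.0
Substitute level = 28:
XP = 150 * 28^2.0
= 150 * 784.0
= 117600

117600 XP


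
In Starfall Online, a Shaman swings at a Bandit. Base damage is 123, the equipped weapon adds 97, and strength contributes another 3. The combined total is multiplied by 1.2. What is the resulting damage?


Sum base + weapon + str = 123 + 97 + 3 = 223
Multiply by 1.2:
223 * 1.2 = 267.6

267.6 damage


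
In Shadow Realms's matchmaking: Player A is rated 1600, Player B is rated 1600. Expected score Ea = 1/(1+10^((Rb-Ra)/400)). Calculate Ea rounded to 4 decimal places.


Elo expected score: Ea = 1/(1 + 10^((Rb-Ra)/400))
Rb - Ra = 1600 - 1600 = 0
(Rb-Ra)/400 = 0/400 = 0.0
10^0.0 = 1.0
Ea = 1/(1 + 1.0) = 1/2.0 = 0.5000

0.5000


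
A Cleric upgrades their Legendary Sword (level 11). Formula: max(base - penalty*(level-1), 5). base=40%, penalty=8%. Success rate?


raw_rate = 40 - 8 * (11 - 1)
= 40 - 8 * 10
= 40 - 80
= -40
Apply floor: max(-40, 5) = 5%

5%


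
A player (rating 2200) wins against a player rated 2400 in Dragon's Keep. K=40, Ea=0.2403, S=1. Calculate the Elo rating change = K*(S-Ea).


Elo update: delta = K * (S - Ea), where S = 1 (wins)
S - Ea = 1 - 0.2403 = 0.7597
Rating change = 40 * 0.7597
= 30.39

30.39 rating points
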